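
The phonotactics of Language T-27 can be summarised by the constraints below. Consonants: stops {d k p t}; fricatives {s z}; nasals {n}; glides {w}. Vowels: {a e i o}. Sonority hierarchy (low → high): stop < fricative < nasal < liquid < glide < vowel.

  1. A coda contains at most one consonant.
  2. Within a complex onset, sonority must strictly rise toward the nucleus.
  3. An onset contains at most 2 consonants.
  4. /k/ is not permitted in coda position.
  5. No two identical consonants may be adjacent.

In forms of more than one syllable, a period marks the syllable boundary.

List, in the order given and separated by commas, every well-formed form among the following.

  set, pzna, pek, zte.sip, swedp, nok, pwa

set — σ1 onset /s/, coda /t/ ok → well-formed
pzna — violates constraint 3: syllable 1 onset /pzn/ has 3 consonants (> 2) → ill-formed
pek — violates constraint 4: syllable 1 coda contains /k/ → ill-formed
zte.sip — violates constraint 2: syllable 1 onset /zt/: /z/ (fricative, 2) → /t/ (stop, 1) does not rise → ill-formed
swedp — violates constraint 1: syllable 1 coda /dp/ has 2 consonants (> 1) → ill-formed
nok — violates constraint 4: syllable 1 coda contains /k/ → ill-formed
pwa — σ1 onset /pw/ (1→5 rises), coda /∅/ ok → well-formed

set, pwa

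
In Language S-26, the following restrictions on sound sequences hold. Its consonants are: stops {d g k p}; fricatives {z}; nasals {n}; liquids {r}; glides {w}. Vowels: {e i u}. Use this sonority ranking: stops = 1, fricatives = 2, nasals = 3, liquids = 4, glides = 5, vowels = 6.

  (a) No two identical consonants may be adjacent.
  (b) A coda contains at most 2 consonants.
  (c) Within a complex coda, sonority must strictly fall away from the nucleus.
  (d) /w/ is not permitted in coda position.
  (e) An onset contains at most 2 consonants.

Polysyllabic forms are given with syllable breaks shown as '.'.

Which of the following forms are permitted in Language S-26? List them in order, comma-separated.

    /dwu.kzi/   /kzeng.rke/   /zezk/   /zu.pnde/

/dwu.kzi/, /kzeng.rke/, /zezk/

/dwu.kzi/ — σ1 onset /dw/ (2C), coda /∅/ ok; σ2 onset /kz/ (2C), coda /∅/ ok → permitted
/kzeng.rke/ — σ1 onset /kz/ (2C), coda /ng/ (3→1 falls) ok; σ2 onset /rk/ (2C), coda /∅/ ok → permitted
/zezk/ — σ1 onset /z/, coda /zk/ (2→1 falls) ok → permitted
/zu.pnde/ — violates constraint (e): syllable 2 onset /pnd/ has 3 consonants (> 2) → not permitted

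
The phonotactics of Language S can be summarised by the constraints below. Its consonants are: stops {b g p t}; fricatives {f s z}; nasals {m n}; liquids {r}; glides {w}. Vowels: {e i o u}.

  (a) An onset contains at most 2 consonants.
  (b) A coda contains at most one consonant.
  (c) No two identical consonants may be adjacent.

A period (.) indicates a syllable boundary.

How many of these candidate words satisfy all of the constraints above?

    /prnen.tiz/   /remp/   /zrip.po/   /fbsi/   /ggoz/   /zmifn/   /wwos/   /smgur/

/prnen.tiz/ — violates constraint (a): syllable 1 onset /prn/ has 3 consonants (> 2) → ill-formed
/remp/ — violates constraint (b): syllable 1 coda /mp/ has 2 consonants (> 1) → ill-formed
/zrip.po/ — violates constraint (c): adjacent identical consonants /pp/ → ill-formed
/fbsi/ — violates constraint (a): syllable 1 onset /fbs/ has 3 consonants (> 2) → ill-formed
/ggoz/ — violates constraint (c): adjacent identical consonants /gg/ → ill-formed
/zmifn/ — violates constraint (b): syllable 1 coda /fn/ has 2 consonants (> 1) → ill-formed
/wwos/ — violates constraint (c): adjacent identical consonants /ww/ → ill-formed
/smgur/ — violates constraint (a): syllable 1 onset /smg/ has 3 consonants (> 2) → ill-formed
No form is well-formed → 0.

0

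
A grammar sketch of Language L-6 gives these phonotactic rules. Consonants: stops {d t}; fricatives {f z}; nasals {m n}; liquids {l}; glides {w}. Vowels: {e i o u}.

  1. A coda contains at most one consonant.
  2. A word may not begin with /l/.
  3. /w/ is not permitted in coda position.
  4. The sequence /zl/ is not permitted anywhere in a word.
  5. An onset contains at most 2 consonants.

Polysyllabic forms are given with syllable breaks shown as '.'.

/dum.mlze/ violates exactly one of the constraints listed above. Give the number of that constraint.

/dum.mlze/: syllable 2 onset /mlz/ has 3 consonants (> 2).
This is a violation of constraint 5: "An onset contains at most 2 consonants."
The remaining constraints (1, 2, 3, 4) are satisfied.

5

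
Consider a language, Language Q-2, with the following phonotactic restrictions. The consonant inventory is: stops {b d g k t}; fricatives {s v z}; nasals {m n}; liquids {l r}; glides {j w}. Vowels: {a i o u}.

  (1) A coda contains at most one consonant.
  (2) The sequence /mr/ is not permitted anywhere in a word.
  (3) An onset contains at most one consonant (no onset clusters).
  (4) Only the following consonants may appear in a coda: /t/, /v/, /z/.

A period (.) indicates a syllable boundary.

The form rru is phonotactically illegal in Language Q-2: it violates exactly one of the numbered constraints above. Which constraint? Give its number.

3

rru: syllable 1 onset /rr/ has 2 consonants (> 1).
This is a violation of constraint 3: "An onset contains at most one consonant (no onset clusters)."
The remaining constraints (1, 2, 4) are satisfied.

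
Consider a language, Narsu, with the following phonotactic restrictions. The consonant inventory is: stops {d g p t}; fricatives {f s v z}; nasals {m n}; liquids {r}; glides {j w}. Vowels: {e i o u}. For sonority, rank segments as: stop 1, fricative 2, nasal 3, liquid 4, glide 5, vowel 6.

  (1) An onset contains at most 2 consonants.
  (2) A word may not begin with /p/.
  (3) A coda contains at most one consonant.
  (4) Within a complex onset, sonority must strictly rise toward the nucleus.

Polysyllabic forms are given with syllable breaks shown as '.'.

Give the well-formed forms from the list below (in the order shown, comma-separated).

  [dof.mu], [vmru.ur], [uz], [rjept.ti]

[dof.mu] — σ1 onset /d/, coda /f/ ok; σ2 onset /m/, coda /∅/ ok → well-formed
[vmru.ur] — violates constraint 1: syllable 1 onset /vmr/ has 3 consonants (> 2) → ill-formed
[uz] — σ1 onset /∅/, coda /z/ ok → well-formed
[rjept.ti] — violates constraint 3: syllable 1 coda /pt/ has 2 consonants (> 1) → ill-formed

[dof.mu], [uz]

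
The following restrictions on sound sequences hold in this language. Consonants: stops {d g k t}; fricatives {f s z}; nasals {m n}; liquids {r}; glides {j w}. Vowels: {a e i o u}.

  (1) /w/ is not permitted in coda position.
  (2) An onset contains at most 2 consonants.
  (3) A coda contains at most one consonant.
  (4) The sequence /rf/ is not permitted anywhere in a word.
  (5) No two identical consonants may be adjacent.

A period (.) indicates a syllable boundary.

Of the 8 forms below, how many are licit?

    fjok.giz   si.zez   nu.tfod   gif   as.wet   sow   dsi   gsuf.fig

fjok.giz — σ1 onset /fj/ (2C), coda /k/ ok; σ2 onset /g/, coda /z/ ok → licit
si.zez — σ1 onset /s/, coda /∅/ ok; σ2 onset /z/, coda /z/ ok → licit
nu.tfod — σ1 onset /n/, coda /∅/ ok; σ2 onset /tf/ (2C), coda /d/ ok → licit
gif — σ1 onset /g/, coda /f/ ok → licit
as.wet — σ1 onset /∅/, coda /s/ ok; σ2 onset /w/, coda /t/ ok → licit
sow — violates constraint 1: syllable 1 coda contains /w/ → illicit
dsi — σ1 onset /ds/ (2C), coda /∅/ ok → licit
gsuf.fig — violates constraint 5: adjacent identical consonants /ff/ → illicit
Licit: fjok.giz, si.zez, nu.tfod, gif, as.wet, dsi → 6.

6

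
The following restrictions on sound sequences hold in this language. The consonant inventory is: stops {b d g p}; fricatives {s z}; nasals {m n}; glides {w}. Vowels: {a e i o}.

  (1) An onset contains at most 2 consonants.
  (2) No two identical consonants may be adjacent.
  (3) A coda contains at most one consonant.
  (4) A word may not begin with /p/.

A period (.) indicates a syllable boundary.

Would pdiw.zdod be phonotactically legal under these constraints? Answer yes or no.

pdiw.zdod — violates constraint 4: word begins with /p/ → phonotactically illegal

no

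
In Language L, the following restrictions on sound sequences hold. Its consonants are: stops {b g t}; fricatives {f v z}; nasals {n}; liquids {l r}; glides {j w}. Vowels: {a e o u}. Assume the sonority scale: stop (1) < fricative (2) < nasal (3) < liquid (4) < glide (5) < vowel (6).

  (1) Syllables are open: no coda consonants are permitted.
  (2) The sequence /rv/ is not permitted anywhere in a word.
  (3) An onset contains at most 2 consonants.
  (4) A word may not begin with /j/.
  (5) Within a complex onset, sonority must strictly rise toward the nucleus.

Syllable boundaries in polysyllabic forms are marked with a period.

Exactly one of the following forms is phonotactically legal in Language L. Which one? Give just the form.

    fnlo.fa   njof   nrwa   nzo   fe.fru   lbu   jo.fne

fnlo.fa — violates constraint 3: syllable 1 onset /fnl/ has 3 consonants (> 2) → phonotactically illegal
njof — violates constraint 1: syllable 1 coda /f/ has 1 consonant (> 0) → phonotactically illegal
nrwa — violates constraint 3: syllable 1 onset /nrw/ has 3 consonants (> 2) → phonotactically illegal
nzo — violates constraint 5: syllable 1 onset /nz/: /n/ (nasal, 3) → /z/ (fricative, 2) does not rise → phonotactically illegal
fe.fru — σ1 onset /f/, coda /∅/ ok; σ2 onset /fr/ (2→4 rises), coda /∅/ ok → phonotactically legal
lbu — violates constraint 5: syllable 1 onset /lb/: /l/ (liquid, 4) → /b/ (stop, 1) does not rise → phonotactically illegal
jo.fne — violates constraint 4: word begins with /j/ → phonotactically illegal

fe.fru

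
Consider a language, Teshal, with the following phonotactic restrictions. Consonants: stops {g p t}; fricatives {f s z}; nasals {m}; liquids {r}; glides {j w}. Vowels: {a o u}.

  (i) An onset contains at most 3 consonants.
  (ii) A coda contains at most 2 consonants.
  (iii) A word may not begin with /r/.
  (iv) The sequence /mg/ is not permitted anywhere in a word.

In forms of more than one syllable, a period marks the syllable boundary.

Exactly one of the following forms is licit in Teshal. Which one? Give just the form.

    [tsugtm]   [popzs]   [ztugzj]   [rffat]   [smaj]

[tsugtm] — violates constraint (ii): syllable 1 coda /gtm/ has 3 consonants (> 2) → illicit
[popzs] — violates constraint (ii): syllable 1 coda /pzs/ has 3 consonants (> 2) → illicit
[ztugzj] — violates constraint (ii): syllable 1 coda /gzj/ has 3 consonants (> 2) → illicit
[rffat] — violates constraint (iii): word begins with /r/ → illicit
[smaj] — σ1 onset /sm/ (2C), coda /j/ ok → licit

[smaj]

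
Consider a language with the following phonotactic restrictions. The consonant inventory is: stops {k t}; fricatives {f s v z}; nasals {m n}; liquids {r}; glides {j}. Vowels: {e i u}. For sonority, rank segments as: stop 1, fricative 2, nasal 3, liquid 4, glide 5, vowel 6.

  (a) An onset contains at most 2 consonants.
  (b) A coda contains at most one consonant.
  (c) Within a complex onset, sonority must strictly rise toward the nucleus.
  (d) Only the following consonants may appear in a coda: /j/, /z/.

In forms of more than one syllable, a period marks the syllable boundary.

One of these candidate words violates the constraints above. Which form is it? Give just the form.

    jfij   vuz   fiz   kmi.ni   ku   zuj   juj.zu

jfij — violates constraint (c): syllable 1 onset /jf/: /j/ (glide, 5) → /f/ (fricative, 2) does not rise → ill-formed
vuz — σ1 onset /v/, coda /z/ ok → well-formed
fiz — σ1 onset /f/, coda /z/ ok → well-formed
kmi.ni — σ1 onset /km/ (1→3 rises), coda /∅/ ok; σ2 onset /n/, coda /∅/ ok → well-formed
ku — σ1 onset /k/, coda /∅/ ok → well-formed
zuj — σ1 onset /z/, coda /j/ ok → well-formed
juj.zu — σ1 onset /j/, coda /j/ ok; σ2 onset /z/, coda /∅/ ok → well-formed

jfij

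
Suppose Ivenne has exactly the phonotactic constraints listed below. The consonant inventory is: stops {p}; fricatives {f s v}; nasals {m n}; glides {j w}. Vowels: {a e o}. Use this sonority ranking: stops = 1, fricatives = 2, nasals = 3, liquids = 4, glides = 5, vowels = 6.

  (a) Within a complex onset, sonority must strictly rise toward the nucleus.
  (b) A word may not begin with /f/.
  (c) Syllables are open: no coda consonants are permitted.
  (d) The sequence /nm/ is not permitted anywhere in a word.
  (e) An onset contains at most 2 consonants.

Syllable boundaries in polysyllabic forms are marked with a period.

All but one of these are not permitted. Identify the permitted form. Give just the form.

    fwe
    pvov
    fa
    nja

nja

fwe — violates constraint (b): word begins with /f/ → not permitted
pvov — violates constraint (c): syllable 1 coda /v/ has 1 consonant (> 0) → not permitted
fa — violates constraint (b): word begins with /f/ → not permitted
nja — σ1 onset /nj/ (3→5 rises), coda /∅/ ok → permitted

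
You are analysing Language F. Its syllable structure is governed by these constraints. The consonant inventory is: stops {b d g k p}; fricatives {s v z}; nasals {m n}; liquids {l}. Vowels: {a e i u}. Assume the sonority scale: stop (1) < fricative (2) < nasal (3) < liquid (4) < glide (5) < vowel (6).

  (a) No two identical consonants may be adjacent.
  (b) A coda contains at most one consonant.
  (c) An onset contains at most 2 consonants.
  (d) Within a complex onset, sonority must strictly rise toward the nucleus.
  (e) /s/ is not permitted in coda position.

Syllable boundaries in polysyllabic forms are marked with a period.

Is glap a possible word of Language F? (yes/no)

yes

glap — σ1 onset /gl/ (1→4 rises), coda /p/ ok → phonotactically legal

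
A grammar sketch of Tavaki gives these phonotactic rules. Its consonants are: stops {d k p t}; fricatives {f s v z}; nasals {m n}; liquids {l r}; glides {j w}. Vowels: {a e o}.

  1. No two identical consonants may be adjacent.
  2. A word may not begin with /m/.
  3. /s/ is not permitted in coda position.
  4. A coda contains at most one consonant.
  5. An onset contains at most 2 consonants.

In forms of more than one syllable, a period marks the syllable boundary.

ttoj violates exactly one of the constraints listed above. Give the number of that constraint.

1

ttoj: adjacent identical consonants /tt/.
This is a violation of constraint 1: "No two identical consonants may be adjacent."
The remaining constraints (2, 3, 4, 5) are satisfied.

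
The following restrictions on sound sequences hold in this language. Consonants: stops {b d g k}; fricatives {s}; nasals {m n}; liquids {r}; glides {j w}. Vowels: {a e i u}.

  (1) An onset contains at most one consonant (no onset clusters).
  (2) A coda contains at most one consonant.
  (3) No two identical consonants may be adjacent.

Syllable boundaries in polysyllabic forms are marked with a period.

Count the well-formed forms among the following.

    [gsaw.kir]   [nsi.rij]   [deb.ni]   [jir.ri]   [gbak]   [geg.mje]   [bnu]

[gsaw.kir] — violates constraint 1: syllable 1 onset /gs/ has 2 consonants (> 1) → ill-formed
[nsi.rij] — violates constraint 1: syllable 1 onset /ns/ has 2 consonants (> 1) → ill-formed
[deb.ni] — σ1 onset /d/, coda /b/ ok; σ2 onset /n/, coda /∅/ ok → well-formed
[jir.ri] — violates constraint 3: adjacent identical consonants /rr/ → ill-formed
[gbak] — violates constraint 1: syllable 1 onset /gb/ has 2 consonants (> 1) → ill-formed
[geg.mje] — violates constraint 1: syllable 2 onset /mj/ has 2 consonants (> 1) → ill-formed
[bnu] — violates constraint 1: syllable 1 onset /bn/ has 2 consonants (> 1) → ill-formed
Well-formed: [deb.ni] → 1.

1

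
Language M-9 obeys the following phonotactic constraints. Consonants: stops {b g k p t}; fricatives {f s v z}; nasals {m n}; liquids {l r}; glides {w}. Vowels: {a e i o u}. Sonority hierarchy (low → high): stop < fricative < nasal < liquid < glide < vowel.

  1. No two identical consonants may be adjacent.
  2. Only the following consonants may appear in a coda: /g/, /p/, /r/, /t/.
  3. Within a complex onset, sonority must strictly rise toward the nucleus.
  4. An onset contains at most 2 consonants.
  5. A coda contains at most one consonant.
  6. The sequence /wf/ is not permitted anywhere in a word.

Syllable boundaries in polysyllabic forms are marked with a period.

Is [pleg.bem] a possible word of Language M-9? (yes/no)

no

[pleg.bem] — violates constraint 2: syllable 2 coda contains /m/, which is not a licensed coda consonant → not permitted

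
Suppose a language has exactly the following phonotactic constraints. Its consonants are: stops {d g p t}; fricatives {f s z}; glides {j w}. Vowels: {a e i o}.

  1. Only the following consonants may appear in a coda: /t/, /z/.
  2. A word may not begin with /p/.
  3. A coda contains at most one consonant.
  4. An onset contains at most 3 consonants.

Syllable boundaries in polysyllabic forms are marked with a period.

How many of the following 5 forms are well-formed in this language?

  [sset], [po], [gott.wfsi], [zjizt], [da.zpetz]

1

[sset] — σ1 onset /ss/ (2C), coda /t/ ok → well-formed
[po] — violates constraint 2: word begins with /p/ → ill-formed
[gott.wfsi] — violates constraint 3: syllable 1 coda /tt/ has 2 consonants (> 1) → ill-formed
[zjizt] — violates constraint 3: syllable 1 coda /zt/ has 2 consonants (> 1) → ill-formed
[da.zpetz] — violates constraint 3: syllable 2 coda /tz/ has 2 consonants (> 1) → ill-formed
Well-formed: [sset] → 1.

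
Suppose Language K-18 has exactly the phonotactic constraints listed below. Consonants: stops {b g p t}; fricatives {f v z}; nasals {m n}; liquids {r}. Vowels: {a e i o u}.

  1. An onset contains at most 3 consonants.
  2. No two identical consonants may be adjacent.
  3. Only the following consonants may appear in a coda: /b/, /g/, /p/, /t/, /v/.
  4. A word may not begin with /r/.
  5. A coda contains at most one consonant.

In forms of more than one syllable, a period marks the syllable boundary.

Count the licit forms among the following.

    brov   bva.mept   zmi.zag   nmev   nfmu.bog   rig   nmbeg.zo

5

brov — σ1 onset /br/ (2C), coda /v/ ok → licit
bva.mept — violates constraint 5: syllable 2 coda /pt/ has 2 consonants (> 1) → illicit
zmi.zag — σ1 onset /zm/ (2C), coda /∅/ ok; σ2 onset /z/, coda /g/ ok → licit
nmev — σ1 onset /nm/ (2C), coda /v/ ok → licit
nfmu.bog — σ1 onset /nfm/ (3C), coda /∅/ ok; σ2 onset /b/, coda /g/ ok → licit
rig — violates constraint 4: word begins with /r/ → illicit
nmbeg.zo — σ1 onset /nmb/ (3C), coda /g/ ok; σ2 onset /z/, coda /∅/ ok → licit
Licit: brov, zmi.zag, nmev, nfmu.bog, nmbeg.zo → 5.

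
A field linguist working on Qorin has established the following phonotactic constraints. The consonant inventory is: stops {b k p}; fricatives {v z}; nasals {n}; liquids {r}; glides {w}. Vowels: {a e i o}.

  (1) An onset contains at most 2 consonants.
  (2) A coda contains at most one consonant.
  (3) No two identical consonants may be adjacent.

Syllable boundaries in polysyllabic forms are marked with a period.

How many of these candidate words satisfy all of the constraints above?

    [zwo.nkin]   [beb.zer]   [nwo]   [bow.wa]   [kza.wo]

[zwo.nkin] — σ1 onset /zw/ (2C), coda /∅/ ok; σ2 onset /nk/ (2C), coda /n/ ok → permitted
[beb.zer] — σ1 onset /b/, coda /b/ ok; σ2 onset /z/, coda /r/ ok → permitted
[nwo] — σ1 onset /nw/ (2C), coda /∅/ ok → permitted
[bow.wa] — violates constraint 3: adjacent identical consonants /ww/ → not permitted
[kza.wo] — σ1 onset /kz/ (2C), coda /∅/ ok; σ2 onset /w/, coda /∅/ ok → permitted
Permitted: [zwo.nkin], [beb.zer], [nwo], [kza.wo] → 4.

4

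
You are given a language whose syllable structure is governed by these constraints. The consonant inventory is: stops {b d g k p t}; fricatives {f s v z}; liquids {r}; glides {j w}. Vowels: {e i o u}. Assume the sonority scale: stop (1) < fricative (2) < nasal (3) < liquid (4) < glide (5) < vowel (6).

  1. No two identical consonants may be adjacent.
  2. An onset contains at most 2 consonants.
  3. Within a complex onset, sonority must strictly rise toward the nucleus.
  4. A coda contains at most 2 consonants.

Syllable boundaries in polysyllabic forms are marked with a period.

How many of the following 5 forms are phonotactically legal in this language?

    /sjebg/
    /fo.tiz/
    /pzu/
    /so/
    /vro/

/sjebg/ — σ1 onset /sj/ (2→5 rises), coda /bg/ (2C) ok → phonotactically legal
/fo.tiz/ — σ1 onset /f/, coda /∅/ ok; σ2 onset /t/, coda /z/ ok → phonotactically legal
/pzu/ — σ1 onset /pz/ (1→2 rises), coda /∅/ ok → phonotactically legal
/so/ — σ1 onset /s/, coda /∅/ ok → phonotactically legal
/vro/ — σ1 onset /vr/ (2→4 rises), coda /∅/ ok → phonotactically legal
Phonotactically legal: /sjebg/, /fo.tiz/, /pzu/, /so/, /vro/ → 5.

5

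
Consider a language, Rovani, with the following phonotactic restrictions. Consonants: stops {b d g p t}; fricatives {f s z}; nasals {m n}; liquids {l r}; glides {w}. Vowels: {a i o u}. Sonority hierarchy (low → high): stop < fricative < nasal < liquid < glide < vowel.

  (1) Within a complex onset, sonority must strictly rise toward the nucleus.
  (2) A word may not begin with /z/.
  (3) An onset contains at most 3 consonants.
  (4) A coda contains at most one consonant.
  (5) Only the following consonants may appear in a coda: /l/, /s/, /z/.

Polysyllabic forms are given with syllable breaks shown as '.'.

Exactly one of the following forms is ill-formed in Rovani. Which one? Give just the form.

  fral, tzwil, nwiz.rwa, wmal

wmal

fral — σ1 onset /fr/ (2→4 rises), coda /l/ ok → well-formed
tzwil — σ1 onset /tzw/ (1→2→5 rises), coda /l/ ok → well-formed
nwiz.rwa — σ1 onset /nw/ (3→5 rises), coda /z/ ok; σ2 onset /rw/ (4→5 rises), coda /∅/ ok → well-formed
wmal — violates constraint 1: syllable 1 onset /wm/: /w/ (glide, 5) → /m/ (nasal, 3) does not rise → ill-formed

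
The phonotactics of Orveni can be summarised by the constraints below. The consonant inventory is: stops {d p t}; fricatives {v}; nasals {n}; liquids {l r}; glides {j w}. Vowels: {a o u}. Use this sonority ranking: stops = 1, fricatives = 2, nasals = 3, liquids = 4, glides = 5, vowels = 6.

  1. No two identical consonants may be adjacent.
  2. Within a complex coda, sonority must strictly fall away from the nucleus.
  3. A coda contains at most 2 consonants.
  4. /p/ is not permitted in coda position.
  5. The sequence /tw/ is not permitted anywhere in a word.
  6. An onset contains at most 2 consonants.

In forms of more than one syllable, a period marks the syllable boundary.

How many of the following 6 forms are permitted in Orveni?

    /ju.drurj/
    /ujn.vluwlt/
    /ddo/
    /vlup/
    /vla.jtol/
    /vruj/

2

/ju.drurj/ — violates constraint 2: syllable 2 coda /rj/: /r/ (liquid, 4) → /j/ (glide, 5) does not fall → not permitted
/ujn.vluwlt/ — violates constraint 3: syllable 2 coda /wlt/ has 3 consonants (> 2) → not permitted
/ddo/ — violates constraint 1: adjacent identical consonants /dd/ → not permitted
/vlup/ — violates constraint 4: syllable 1 coda contains /p/ → not permitted
/vla.jtol/ — σ1 onset /vl/ (2C), coda /∅/ ok; σ2 onset /jt/ (2C), coda /l/ ok → permitted
/vruj/ — σ1 onset /vr/ (2C), coda /j/ ok → permitted
Permitted: /vla.jtol/, /vruj/ → 2.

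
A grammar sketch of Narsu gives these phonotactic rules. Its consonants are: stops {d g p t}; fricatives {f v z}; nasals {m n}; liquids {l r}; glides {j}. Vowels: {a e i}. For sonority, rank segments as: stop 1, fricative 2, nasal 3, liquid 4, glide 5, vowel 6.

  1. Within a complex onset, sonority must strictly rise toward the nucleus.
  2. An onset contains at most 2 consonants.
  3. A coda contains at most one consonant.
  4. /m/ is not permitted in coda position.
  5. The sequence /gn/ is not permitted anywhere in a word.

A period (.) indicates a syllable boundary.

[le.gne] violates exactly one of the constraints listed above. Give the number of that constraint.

5

[le.gne]: contains banned sequence /gn/.
This is a violation of constraint 5: "The sequence /gn/ is not permitted anywhere in a word."
The remaining constraints (1, 2, 3, 4) are satisfied.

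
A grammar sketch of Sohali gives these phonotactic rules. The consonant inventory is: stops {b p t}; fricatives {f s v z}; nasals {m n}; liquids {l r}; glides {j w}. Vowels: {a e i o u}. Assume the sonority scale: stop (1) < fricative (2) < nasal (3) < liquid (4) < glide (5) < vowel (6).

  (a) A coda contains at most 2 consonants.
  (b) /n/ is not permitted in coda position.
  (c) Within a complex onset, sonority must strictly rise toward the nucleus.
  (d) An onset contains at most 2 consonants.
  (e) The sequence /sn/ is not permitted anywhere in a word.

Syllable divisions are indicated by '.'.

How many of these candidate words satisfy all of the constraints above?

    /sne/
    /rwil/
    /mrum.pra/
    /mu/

3

/sne/ — violates constraint (e): contains banned sequence /sn/ → phonotactically illegal
/rwil/ — σ1 onset /rw/ (4→5 rises), coda /l/ ok → phonotactically legal
/mrum.pra/ — σ1 onset /mr/ (3→4 rises), coda /m/ ok; σ2 onset /pr/ (1→4 rises), coda /∅/ ok → phonotactically legal
/mu/ — σ1 onset /m/, coda /∅/ ok → phonotactically legal
Phonotactically legal: /rwil/, /mrum.pra/, /mu/ → 3.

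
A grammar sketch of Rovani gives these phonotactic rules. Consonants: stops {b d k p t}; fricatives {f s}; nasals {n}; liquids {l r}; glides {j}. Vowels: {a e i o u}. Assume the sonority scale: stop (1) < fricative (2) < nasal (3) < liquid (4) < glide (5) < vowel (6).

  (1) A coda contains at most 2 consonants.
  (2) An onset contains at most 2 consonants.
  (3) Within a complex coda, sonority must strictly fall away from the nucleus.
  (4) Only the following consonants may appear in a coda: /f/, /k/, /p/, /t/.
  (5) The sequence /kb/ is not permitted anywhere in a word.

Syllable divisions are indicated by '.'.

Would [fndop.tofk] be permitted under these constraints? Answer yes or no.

no

[fndop.tofk] — violates constraint 2: syllable 1 onset /fnd/ has 3 consonants (> 2) → not permitted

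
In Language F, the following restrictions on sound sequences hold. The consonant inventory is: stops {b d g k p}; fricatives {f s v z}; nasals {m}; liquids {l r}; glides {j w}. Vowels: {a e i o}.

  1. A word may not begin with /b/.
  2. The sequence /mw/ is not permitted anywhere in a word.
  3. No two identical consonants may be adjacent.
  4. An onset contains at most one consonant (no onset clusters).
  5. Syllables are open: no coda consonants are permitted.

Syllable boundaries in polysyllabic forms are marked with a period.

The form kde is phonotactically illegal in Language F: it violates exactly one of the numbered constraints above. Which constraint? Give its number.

4

kde: syllable 1 onset /kd/ has 2 consonants (> 1).
This is a violation of constraint 4: "An onset contains at most one consonant (no onset clusters)."
The remaining constraints (1, 2, 3, 5) are satisfied.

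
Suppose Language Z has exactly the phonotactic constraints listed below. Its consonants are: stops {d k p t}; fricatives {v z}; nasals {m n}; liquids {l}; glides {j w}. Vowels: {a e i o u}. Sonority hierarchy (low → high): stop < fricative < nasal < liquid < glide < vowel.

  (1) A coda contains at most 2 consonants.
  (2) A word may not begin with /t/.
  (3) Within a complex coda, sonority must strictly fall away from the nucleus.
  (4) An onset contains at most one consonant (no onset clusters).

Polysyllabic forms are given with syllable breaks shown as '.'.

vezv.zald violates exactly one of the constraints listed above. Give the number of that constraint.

3

vezv.zald: syllable 1 coda /zv/: /z/ (fricative, 2) → /v/ (fricative, 2) does not fall.
This is a violation of constraint 3: "Within a complex coda, sonority must strictly fall away from the nucleus."
The remaining constraints (1, 2, 4) are satisfied.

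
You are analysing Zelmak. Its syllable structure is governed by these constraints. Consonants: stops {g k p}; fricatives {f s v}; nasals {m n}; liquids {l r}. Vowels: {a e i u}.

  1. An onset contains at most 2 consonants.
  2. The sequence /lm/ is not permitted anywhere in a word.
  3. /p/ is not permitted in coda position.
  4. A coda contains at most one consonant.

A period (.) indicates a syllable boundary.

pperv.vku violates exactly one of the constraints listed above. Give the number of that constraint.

pperv.vku: syllable 1 coda /rv/ has 2 consonants (> 1).
This is a violation of constraint 4: "A coda contains at most one consonant."
The remaining constraints (1, 2, 3) are satisfied.

4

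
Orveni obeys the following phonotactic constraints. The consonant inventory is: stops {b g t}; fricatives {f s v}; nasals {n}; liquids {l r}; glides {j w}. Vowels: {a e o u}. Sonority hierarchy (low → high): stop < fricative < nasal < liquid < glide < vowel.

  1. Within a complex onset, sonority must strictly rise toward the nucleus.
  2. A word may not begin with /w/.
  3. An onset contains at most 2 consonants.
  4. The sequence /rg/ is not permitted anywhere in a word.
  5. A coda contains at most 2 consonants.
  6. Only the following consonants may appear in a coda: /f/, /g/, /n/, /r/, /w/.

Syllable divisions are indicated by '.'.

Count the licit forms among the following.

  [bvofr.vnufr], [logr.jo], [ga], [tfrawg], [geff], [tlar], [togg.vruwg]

[bvofr.vnufr] — σ1 onset /bv/ (1→2 rises), coda /fr/ (2C) ok; σ2 onset /vn/ (2→3 rises), coda /fr/ (2C) ok → licit
[logr.jo] — σ1 onset /l/, coda /gr/ (2C) ok; σ2 onset /j/, coda /∅/ ok → licit
[ga] — σ1 onset /g/, coda /∅/ ok → licit
[tfrawg] — violates constraint 3: syllable 1 onset /tfr/ has 3 consonants (> 2) → illicit
[geff] — σ1 onset /g/, coda /ff/ (2C) ok → licit
[tlar] — σ1 onset /tl/ (1→4 rises), coda /r/ ok → licit
[togg.vruwg] — σ1 onset /t/, coda /gg/ (2C) ok; σ2 onset /vr/ (2→4 rises), coda /wg/ (2C) ok → licit
Licit: [bvofr.vnufr], [logr.jo], [ga], [geff], [tlar], [togg.vruwg] → 6.

6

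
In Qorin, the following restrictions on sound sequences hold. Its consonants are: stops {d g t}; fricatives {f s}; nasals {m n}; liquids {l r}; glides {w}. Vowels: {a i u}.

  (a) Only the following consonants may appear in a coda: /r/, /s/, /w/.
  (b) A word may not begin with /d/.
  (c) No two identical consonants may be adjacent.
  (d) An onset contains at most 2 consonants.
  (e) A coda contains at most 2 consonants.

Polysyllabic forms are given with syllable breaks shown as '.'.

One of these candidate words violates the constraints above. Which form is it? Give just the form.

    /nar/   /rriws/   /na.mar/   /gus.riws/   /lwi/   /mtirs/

/rriws/

/nar/ — σ1 onset /n/, coda /r/ ok → phonotactically legal
/rriws/ — violates constraint (c): adjacent identical consonants /rr/ → phonotactically illegal
/na.mar/ — σ1 onset /n/, coda /∅/ ok; σ2 onset /m/, coda /r/ ok → phonotactically legal
/gus.riws/ — σ1 onset /g/, coda /s/ ok; σ2 onset /r/, coda /ws/ (2C) ok → phonotactically legal
/lwi/ — σ1 onset /lw/ (2C), coda /∅/ ok → phonotactically legal
/mtirs/ — σ1 onset /mt/ (2C), coda /rs/ (2C) ok → phonotactically legal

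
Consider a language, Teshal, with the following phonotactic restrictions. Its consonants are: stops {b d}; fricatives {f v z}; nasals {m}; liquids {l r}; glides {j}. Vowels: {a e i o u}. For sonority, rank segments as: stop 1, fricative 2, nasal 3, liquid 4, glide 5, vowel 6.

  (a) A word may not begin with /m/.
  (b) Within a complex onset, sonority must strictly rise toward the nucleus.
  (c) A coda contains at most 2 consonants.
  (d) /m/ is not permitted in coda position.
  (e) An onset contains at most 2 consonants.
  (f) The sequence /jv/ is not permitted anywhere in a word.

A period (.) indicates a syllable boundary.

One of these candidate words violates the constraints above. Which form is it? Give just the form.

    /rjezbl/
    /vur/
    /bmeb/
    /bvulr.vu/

/rjezbl/

/rjezbl/ — violates constraint (c): syllable 1 coda /zbl/ has 3 consonants (> 2) → illicit
/vur/ — σ1 onset /v/, coda /r/ ok → licit
/bmeb/ — σ1 onset /bm/ (1→3 rises), coda /b/ ok → licit
/bvulr.vu/ — σ1 onset /bv/ (1→2 rises), coda /lr/ (2C) ok; σ2 onset /v/, coda /∅/ ok → licit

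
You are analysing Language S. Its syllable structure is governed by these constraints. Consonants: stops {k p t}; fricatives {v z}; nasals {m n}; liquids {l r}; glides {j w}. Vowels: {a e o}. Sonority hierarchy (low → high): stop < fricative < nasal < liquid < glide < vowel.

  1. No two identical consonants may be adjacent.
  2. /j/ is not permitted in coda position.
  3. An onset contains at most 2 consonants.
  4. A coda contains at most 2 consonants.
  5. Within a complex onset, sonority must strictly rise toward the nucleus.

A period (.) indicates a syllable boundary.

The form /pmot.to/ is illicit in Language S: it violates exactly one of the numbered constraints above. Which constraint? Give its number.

1

/pmot.to/: adjacent identical consonants /tt/.
This is a violation of constraint 1: "No two identical consonants may be adjacent."
The remaining constraints (2, 3, 4, 5) are satisfied.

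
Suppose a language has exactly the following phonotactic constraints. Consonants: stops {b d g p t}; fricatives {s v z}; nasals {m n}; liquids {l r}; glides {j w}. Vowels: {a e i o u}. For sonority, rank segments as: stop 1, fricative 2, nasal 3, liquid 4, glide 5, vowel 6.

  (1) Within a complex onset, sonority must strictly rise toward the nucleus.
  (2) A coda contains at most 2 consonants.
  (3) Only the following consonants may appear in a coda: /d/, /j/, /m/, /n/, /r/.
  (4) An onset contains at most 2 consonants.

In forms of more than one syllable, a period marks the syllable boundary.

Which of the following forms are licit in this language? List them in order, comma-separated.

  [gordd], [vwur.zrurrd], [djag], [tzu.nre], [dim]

[tzu.nre], [dim]

[gordd] — violates constraint 2: syllable 1 coda /rdd/ has 3 consonants (> 2) → illicit
[vwur.zrurrd] — violates constraint 2: syllable 2 coda /rrd/ has 3 consonants (> 2) → illicit
[djag] — violates constraint 3: syllable 1 coda contains /g/, which is not a licensed coda consonant → illicit
[tzu.nre] — σ1 onset /tz/ (1→2 rises), coda /∅/ ok; σ2 onset /nr/ (3→4 rises), coda /∅/ ok → licit
[dim] — σ1 onset /d/, coda /m/ ok → licit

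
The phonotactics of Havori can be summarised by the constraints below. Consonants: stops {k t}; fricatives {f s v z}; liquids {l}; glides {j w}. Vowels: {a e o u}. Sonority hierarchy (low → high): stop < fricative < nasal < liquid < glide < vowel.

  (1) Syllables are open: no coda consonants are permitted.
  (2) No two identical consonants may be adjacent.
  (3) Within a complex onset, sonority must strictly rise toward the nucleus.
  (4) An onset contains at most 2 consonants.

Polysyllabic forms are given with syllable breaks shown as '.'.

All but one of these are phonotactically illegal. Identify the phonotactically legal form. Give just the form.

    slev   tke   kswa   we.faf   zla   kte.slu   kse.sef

zla

slev — violates constraint 1: syllable 1 coda /v/ has 1 consonant (> 0) → phonotactically illegal
tke — violates constraint 3: syllable 1 onset /tk/: /t/ (stop, 1) → /k/ (stop, 1) does not rise → phonotactically illegal
kswa — violates constraint 4: syllable 1 onset /ksw/ has 3 consonants (> 2) → phonotactically illegal
we.faf — violates constraint 1: syllable 2 coda /f/ has 1 consonant (> 0) → phonotactically illegal
zla — σ1 onset /zl/ (2→4 rises), coda /∅/ ok → phonotactically legal
kte.slu — violates constraint 3: syllable 1 onset /kt/: /k/ (stop, 1) → /t/ (stop, 1) does not rise → phonotactically illegal
kse.sef — violates constraint 1: syllable 2 coda /f/ has 1 consonant (> 0) → phonotactically illegal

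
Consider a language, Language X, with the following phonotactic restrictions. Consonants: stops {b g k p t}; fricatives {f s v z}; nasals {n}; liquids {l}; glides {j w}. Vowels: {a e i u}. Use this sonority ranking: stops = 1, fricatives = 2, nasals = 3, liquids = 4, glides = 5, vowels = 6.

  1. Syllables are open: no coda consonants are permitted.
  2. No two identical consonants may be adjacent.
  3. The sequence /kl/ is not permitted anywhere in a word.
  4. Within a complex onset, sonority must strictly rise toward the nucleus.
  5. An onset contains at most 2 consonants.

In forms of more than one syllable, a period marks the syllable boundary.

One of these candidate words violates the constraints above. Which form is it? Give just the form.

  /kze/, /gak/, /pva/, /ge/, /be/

/gak/

/kze/ — σ1 onset /kz/ (1→2 rises), coda /∅/ ok → licit
/gak/ — violates constraint 1: syllable 1 coda /k/ has 1 consonant (> 0) → illicit
/pva/ — σ1 onset /pv/ (1→2 rises), coda /∅/ ok → licit
/ge/ — σ1 onset /g/, coda /∅/ ok → licit
/be/ — σ1 onset /b/, coda /∅/ ok → licit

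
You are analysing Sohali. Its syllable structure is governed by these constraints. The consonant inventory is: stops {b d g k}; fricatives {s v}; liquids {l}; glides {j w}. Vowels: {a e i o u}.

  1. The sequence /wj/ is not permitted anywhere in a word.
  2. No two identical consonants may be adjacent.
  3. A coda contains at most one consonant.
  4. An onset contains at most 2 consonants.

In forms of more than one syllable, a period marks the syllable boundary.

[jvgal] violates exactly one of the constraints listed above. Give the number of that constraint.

4

[jvgal]: syllable 1 onset /jvg/ has 3 consonants (> 2).
This is a violation of constraint 4: "An onset contains at most 2 consonants."
The remaining constraints (1, 2, 3) are satisfied.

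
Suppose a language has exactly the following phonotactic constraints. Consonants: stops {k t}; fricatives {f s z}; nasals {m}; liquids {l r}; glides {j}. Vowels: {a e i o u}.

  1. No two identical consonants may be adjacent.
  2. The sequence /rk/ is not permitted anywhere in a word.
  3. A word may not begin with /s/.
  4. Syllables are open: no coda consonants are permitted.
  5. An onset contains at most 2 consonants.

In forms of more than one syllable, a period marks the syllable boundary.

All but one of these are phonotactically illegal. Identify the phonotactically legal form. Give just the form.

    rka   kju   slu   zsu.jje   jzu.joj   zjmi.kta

rka — violates constraint 2: contains banned sequence /rk/ → phonotactically illegal
kju — σ1 onset /kj/ (2C), coda /∅/ ok → phonotactically legal
slu — violates constraint 3: word begins with /s/ → phonotactically illegal
zsu.jje — violates constraint 1: adjacent identical consonants /jj/ → phonotactically illegal
jzu.joj — violates constraint 4: syllable 2 coda /j/ has 1 consonant (> 0) → phonotactically illegal
zjmi.kta — violates constraint 5: syllable 1 onset /zjm/ has 3 consonants (> 2) → phonotactically illegal

kju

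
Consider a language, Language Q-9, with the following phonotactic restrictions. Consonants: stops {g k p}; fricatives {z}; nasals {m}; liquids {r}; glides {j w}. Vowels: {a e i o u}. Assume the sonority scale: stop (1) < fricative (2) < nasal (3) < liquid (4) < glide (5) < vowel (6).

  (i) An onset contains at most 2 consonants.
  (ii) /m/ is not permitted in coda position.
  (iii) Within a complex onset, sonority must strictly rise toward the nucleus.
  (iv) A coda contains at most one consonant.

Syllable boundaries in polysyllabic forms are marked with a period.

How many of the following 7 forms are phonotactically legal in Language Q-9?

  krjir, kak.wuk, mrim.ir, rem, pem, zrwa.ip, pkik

krjir — violates constraint (i): syllable 1 onset /krj/ has 3 consonants (> 2) → phonotactically illegal
kak.wuk — σ1 onset /k/, coda /k/ ok; σ2 onset /w/, coda /k/ ok → phonotactically legal
mrim.ir — violates constraint (ii): syllable 1 coda contains /m/ → phonotactically illegal
rem — violates constraint (ii): syllable 1 coda contains /m/ → phonotactically illegal
pem — violates constraint (ii): syllable 1 coda contains /m/ → phonotactically illegal
zrwa.ip — violates constraint (i): syllable 1 onset /zrw/ has 3 consonants (> 2) → phonotactically illegal
pkik — violates constraint (iii): syllable 1 onset /pk/: /p/ (stop, 1) → /k/ (stop, 1) does not rise → phonotactically illegal
Phonotactically legal: kak.wuk → 1.

1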